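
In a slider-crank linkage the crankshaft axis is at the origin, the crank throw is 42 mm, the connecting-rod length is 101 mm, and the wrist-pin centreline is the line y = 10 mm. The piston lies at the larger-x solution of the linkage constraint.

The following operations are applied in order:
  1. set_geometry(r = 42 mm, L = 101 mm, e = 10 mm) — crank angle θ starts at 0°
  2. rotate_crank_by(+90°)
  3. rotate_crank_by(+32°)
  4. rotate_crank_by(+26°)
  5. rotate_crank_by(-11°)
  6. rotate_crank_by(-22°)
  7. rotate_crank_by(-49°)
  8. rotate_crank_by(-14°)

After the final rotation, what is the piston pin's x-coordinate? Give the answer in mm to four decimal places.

124.1815

set_geometry: r = 42 mm, L = 101 mm, e = 10 mm; θ ← 0°
rotate_crank_by(+90°): θ ← 0° +90° = 90°
rotate_crank_by(+32°): θ ← 90° +32° = 122°
rotate_crank_by(+26°): θ ← 122° +26° = 148°
rotate_crank_by(-11°): θ ← 148° -11° = 137°
rotate_crank_by(-22°): θ ← 137° -22° = 115°
rotate_crank_by(-49°): θ ← 115° -49° = 66°
rotate_crank_by(-14°): θ ← 66° -14° = 52°
crank pin P = (r cos θ, r sin θ) = (25.857782, 33.096452)
h = r sin θ − e = 33.096452 − 10 = 23.096452
x = r cos θ + √(L² − h²) = 25.857782 + √(10201.0 − 533.4461) = 25.857782 + 98.323720 = 124.181502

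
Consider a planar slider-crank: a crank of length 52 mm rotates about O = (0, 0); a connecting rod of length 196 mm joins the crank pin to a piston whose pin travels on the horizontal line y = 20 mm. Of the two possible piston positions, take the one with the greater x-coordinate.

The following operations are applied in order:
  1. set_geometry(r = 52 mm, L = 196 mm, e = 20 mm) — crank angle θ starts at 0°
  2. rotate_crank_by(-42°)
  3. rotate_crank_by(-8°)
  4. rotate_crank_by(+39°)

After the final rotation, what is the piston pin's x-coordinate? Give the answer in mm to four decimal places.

set_geometry: r = 52 mm, L = 196 mm, e = 20 mm; θ ← 0°
rotate_crank_by(-42°): θ ← 0° -42° = -42°
rotate_crank_by(-8°): θ ← -42° -8° = -50°
rotate_crank_by(+39°): θ ← -50° +39° = -11°
crank pin P = (r cos θ, r sin θ) = (51.044614, -9.922068)
h = r sin θ − e = -9.922068 − 20 = -29.922068
x = r cos θ + √(L² − h²) = 51.044614 + √(38416.0 − 895.3301) = 51.044614 + 193.702529 = 244.747143

244.7471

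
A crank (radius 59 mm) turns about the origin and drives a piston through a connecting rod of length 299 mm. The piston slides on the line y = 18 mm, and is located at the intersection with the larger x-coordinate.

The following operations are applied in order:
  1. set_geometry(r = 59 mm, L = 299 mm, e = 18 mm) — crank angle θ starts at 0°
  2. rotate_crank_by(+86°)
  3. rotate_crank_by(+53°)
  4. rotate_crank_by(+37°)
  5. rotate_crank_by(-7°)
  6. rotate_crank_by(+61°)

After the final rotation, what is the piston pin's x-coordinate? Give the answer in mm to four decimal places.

254.3206

set_geometry: r = 59 mm, L = 299 mm, e = 18 mm; θ ← 0°
rotate_crank_by(+86°): θ ← 0° +86° = 86°
rotate_crank_by(+53°): θ ← 86° +53° = 139°
rotate_crank_by(+37°): θ ← 139° +37° = 176°
rotate_crank_by(-7°): θ ← 176° -7° = 169°
rotate_crank_by(+61°): θ ← 169° +61° = 230°
crank pin P = (r cos θ, r sin θ) = (-37.924469, -45.196622)
h = r sin θ − e = -45.196622 − 18 = -63.196622
x = r cos θ + √(L² − h²) = -37.924469 + √(89401.0 − 3993.8131) = -37.924469 + 292.245080 = 254.320611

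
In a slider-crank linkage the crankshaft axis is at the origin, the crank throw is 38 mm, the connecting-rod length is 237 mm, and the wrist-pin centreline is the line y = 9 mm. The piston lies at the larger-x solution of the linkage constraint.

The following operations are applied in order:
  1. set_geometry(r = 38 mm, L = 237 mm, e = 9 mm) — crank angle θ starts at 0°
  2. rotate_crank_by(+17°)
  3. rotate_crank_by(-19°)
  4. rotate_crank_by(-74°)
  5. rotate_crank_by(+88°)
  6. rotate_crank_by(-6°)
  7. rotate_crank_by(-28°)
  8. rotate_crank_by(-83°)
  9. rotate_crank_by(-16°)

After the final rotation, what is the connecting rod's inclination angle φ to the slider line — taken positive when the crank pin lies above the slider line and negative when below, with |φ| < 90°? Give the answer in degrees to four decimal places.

-10.1026

set_geometry: r = 38 mm, L = 237 mm, e = 9 mm; θ ← 0°
rotate_crank_by(+17°): θ ← 0° +17° = 17°
rotate_crank_by(-19°): θ ← 17° -19° = -2°
rotate_crank_by(-74°): θ ← -2° -74° = -76°
rotate_crank_by(+88°): θ ← -76° +88° = 12°
rotate_crank_by(-6°): θ ← 12° -6° = 6°
rotate_crank_by(-28°): θ ← 6° -28° = -22°
rotate_crank_by(-83°): θ ← -22° -83° = -105°
rotate_crank_by(-16°): θ ← -105° -16° = -121°
crank pin P = (r cos θ, r sin θ) = (-19.571447, -32.572357)
h = r sin θ − e = -32.572357 − 9 = -41.572357
sin φ = h / L = -41.572357 / 237 = -0.17541079
φ = arcsin(-0.17541079) = -10.102564°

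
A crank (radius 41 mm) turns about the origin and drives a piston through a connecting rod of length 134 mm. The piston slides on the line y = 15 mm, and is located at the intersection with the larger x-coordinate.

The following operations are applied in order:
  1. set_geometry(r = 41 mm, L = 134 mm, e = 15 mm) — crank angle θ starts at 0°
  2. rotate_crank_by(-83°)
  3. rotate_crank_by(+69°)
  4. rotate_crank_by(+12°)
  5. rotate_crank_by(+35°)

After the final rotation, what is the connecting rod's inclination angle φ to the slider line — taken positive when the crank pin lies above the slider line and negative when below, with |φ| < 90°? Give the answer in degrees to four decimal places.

3.1358

set_geometry: r = 41 mm, L = 134 mm, e = 15 mm; θ ← 0°
rotate_crank_by(-83°): θ ← 0° -83° = -83°
rotate_crank_by(+69°): θ ← -83° +69° = -14°
rotate_crank_by(+12°): θ ← -14° +12° = -2°
rotate_crank_by(+35°): θ ← -2° +35° = 33°
crank pin P = (r cos θ, r sin θ) = (34.385493, 22.330200)
h = r sin θ − e = 22.330200 − 15 = 7.330200
sin φ = h / L = 7.330200 / 134 = 0.05470299
φ = arcsin(0.05470299) = 3.135816°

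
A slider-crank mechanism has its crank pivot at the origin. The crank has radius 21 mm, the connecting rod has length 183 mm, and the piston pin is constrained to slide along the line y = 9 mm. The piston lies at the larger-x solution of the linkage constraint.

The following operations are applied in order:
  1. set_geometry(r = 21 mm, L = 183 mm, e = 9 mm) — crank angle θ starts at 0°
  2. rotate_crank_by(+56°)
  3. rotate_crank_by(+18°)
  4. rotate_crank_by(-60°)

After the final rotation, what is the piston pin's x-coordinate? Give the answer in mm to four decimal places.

set_geometry: r = 21 mm, L = 183 mm, e = 9 mm; θ ← 0°
rotate_crank_by(+56°): θ ← 0° +56° = 56°
rotate_crank_by(+18°): θ ← 56° +18° = 74°
rotate_crank_by(-60°): θ ← 74° -60° = 14°
crank pin P = (r cos θ, r sin θ) = (20.376210, 5.080360)
h = r sin θ − e = 5.080360 − 9 = -3.919640
x = r cos θ + √(L² − h²) = 20.376210 + √(33489.0 − 15.3636) = 20.376210 + 182.958018 = 203.334228

203.3342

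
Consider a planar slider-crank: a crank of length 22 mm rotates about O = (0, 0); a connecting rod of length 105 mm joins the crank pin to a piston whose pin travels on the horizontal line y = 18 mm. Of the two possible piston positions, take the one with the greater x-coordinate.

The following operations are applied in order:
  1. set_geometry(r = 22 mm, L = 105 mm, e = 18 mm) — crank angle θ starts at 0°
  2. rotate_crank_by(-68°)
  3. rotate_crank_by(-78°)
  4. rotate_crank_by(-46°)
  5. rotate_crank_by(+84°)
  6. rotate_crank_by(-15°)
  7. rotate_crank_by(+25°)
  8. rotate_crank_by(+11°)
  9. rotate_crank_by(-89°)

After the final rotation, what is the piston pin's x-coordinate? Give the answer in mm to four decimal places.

81.2204

set_geometry: r = 22 mm, L = 105 mm, e = 18 mm; θ ← 0°
rotate_crank_by(-68°): θ ← 0° -68° = -68°
rotate_crank_by(-78°): θ ← -68° -78° = -146°
rotate_crank_by(-46°): θ ← -146° -46° = -192°
rotate_crank_by(+84°): θ ← -192° +84° = -108°
rotate_crank_by(-15°): θ ← -108° -15° = -123°
rotate_crank_by(+25°): θ ← -123° +25° = -98°
rotate_crank_by(+11°): θ ← -98° +11° = -87°
rotate_crank_by(-89°): θ ← -87° -89° = -176°
crank pin P = (r cos θ, r sin θ) = (-21.946409, -1.534642)
h = r sin θ − e = -1.534642 − 18 = -19.534642
x = r cos θ + √(L² − h²) = -21.946409 + √(11025.0 − 381.6023) = -21.946409 + 103.166844 = 81.220435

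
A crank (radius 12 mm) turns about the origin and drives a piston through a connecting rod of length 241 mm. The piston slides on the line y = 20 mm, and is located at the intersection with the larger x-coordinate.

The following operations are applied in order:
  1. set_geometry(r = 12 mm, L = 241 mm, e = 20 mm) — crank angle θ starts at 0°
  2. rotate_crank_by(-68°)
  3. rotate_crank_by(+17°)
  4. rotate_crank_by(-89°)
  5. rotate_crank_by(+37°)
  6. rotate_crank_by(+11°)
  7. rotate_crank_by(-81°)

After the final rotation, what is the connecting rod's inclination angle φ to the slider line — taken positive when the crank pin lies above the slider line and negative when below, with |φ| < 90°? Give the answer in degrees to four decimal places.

-5.1093

set_geometry: r = 12 mm, L = 241 mm, e = 20 mm; θ ← 0°
rotate_crank_by(-68°): θ ← 0° -68° = -68°
rotate_crank_by(+17°): θ ← -68° +17° = -51°
rotate_crank_by(-89°): θ ← -51° -89° = -140°
rotate_crank_by(+37°): θ ← -140° +37° = -103°
rotate_crank_by(+11°): θ ← -103° +11° = -92°
rotate_crank_by(-81°): θ ← -92° -81° = -173°
crank pin P = (r cos θ, r sin θ) = (-11.910554, -1.462432)
h = r sin θ − e = -1.462432 − 20 = -21.462432
sin φ = h / L = -21.462432 / 241 = -0.08905573
φ = arcsin(-0.08905573) = -5.109287°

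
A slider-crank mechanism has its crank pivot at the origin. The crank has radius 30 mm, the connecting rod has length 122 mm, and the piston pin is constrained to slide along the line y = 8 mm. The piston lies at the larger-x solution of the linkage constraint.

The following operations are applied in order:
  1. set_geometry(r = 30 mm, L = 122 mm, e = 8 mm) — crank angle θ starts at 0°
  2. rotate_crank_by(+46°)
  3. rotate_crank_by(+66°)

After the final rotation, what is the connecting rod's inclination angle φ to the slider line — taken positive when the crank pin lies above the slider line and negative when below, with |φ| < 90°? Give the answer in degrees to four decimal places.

set_geometry: r = 30 mm, L = 122 mm, e = 8 mm; θ ← 0°
rotate_crank_by(+46°): θ ← 0° +46° = 46°
rotate_crank_by(+66°): θ ← 46° +66° = 112°
crank pin P = (r cos θ, r sin θ) = (-11.238198, 27.815516)
h = r sin θ − e = 27.815516 − 8 = 19.815516
sin φ = h / L = 19.815516 / 122 = 0.16242226
φ = arcsin(0.16242226) = 9.347521°

9.3475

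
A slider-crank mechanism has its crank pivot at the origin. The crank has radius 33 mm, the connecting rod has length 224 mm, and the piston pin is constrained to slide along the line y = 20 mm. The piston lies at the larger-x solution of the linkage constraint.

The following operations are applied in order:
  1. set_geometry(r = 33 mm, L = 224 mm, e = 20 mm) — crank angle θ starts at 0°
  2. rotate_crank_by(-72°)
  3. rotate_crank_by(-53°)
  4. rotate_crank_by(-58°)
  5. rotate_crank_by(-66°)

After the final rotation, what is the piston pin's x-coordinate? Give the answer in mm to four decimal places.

set_geometry: r = 33 mm, L = 224 mm, e = 20 mm; θ ← 0°
rotate_crank_by(-72°): θ ← 0° -72° = -72°
rotate_crank_by(-53°): θ ← -72° -53° = -125°
rotate_crank_by(-58°): θ ← -125° -58° = -183°
rotate_crank_by(-66°): θ ← -183° -66° = -249°
crank pin P = (r cos θ, r sin θ) = (-11.826142, 30.808154)
h = r sin θ − e = 30.808154 − 20 = 10.808154
x = r cos θ + √(L² − h²) = -11.826142 + √(50176.0 − 116.8162) = -11.826142 + 223.739098 = 211.912955

211.9130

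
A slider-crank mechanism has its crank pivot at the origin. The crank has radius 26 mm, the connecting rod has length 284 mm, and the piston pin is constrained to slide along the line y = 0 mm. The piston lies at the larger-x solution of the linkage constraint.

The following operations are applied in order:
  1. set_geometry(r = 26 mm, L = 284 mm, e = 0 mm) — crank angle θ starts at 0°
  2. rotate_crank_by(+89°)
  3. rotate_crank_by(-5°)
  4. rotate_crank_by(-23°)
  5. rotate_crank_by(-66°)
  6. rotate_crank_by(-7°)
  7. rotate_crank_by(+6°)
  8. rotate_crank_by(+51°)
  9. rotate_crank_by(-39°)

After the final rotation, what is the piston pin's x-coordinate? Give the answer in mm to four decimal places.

set_geometry: r = 26 mm, L = 284 mm, e = 0 mm; θ ← 0°
rotate_crank_by(+89°): θ ← 0° +89° = 89°
rotate_crank_by(-5°): θ ← 89° -5° = 84°
rotate_crank_by(-23°): θ ← 84° -23° = 61°
rotate_crank_by(-66°): θ ← 61° -66° = -5°
rotate_crank_by(-7°): θ ← -5° -7° = -12°
rotate_crank_by(+6°): θ ← -12° +6° = -6°
rotate_crank_by(+51°): θ ← -6° +51° = 45°
rotate_crank_by(-39°): θ ← 45° -39° = 6°
crank pin P = (r cos θ, r sin θ) = (25.857569, 2.717740)
h = r sin θ − e = 2.717740 − 0 = 2.717740
x = r cos θ + √(L² − h²) = 25.857569 + √(80656.0 − 7.3861) = 25.857569 + 283.986996 = 309.844565

309.8446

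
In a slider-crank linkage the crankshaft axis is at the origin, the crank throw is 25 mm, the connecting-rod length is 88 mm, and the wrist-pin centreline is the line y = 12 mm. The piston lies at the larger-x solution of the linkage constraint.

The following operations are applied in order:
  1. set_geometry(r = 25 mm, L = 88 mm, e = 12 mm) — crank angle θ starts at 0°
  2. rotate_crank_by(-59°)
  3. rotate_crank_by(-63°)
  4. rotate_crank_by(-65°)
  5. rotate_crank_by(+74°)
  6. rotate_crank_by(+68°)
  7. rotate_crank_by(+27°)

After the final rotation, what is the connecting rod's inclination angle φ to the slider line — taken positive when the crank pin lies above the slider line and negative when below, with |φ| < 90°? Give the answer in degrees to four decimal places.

set_geometry: r = 25 mm, L = 88 mm, e = 12 mm; θ ← 0°
rotate_crank_by(-59°): θ ← 0° -59° = -59°
rotate_crank_by(-63°): θ ← -59° -63° = -122°
rotate_crank_by(-65°): θ ← -122° -65° = -187°
rotate_crank_by(+74°): θ ← -187° +74° = -113°
rotate_crank_by(+68°): θ ← -113° +68° = -45°
rotate_crank_by(+27°): θ ← -45° +27° = -18°
crank pin P = (r cos θ, r sin θ) = (23.776413, -7.725425)
h = r sin θ − e = -7.725425 − 12 = -19.725425
sin φ = h / L = -19.725425 / 88 = -0.22415256
φ = arcsin(-0.22415256) = -12.953050°

-12.9531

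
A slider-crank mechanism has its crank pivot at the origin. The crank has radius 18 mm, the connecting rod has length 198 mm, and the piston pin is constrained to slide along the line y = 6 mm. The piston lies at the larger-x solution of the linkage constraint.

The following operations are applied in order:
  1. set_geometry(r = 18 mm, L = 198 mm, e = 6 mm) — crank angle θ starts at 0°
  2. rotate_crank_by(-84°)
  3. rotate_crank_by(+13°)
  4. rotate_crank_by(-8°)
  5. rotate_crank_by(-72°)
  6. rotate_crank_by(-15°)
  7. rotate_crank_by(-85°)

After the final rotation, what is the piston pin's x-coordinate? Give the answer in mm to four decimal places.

191.8329

set_geometry: r = 18 mm, L = 198 mm, e = 6 mm; θ ← 0°
rotate_crank_by(-84°): θ ← 0° -84° = -84°
rotate_crank_by(+13°): θ ← -84° +13° = -71°
rotate_crank_by(-8°): θ ← -71° -8° = -79°
rotate_crank_by(-72°): θ ← -79° -72° = -151°
rotate_crank_by(-15°): θ ← -151° -15° = -166°
rotate_crank_by(-85°): θ ← -166° -85° = -251°
crank pin P = (r cos θ, r sin θ) = (-5.860227, 17.019334)
h = r sin θ − e = 17.019334 − 6 = 11.019334
x = r cos θ + √(L² − h²) = -5.860227 + √(39204.0 − 121.4257) = -5.860227 + 197.693132 = 191.832905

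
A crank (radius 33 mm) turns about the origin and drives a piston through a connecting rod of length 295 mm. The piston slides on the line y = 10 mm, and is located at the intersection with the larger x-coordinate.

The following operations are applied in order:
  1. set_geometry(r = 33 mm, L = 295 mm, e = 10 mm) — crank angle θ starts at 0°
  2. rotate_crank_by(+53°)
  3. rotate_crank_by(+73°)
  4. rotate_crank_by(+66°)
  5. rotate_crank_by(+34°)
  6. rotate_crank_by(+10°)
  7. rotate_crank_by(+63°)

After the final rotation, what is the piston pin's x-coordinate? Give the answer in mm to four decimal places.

set_geometry: r = 33 mm, L = 295 mm, e = 10 mm; θ ← 0°
rotate_crank_by(+53°): θ ← 0° +53° = 53°
rotate_crank_by(+73°): θ ← 53° +73° = 126°
rotate_crank_by(+66°): θ ← 126° +66° = 192°
rotate_crank_by(+34°): θ ← 192° +34° = 226°
rotate_crank_by(+10°): θ ← 226° +10° = 236°
rotate_crank_by(+63°): θ ← 236° +63° = 299°
crank pin P = (r cos θ, r sin θ) = (15.998717, -28.862450)
h = r sin θ − e = -28.862450 − 10 = -38.862450
x = r cos θ + √(L² − h²) = 15.998717 + √(87025.0 − 1510.2900) = 15.998717 + 292.428983 = 308.427700

308.4277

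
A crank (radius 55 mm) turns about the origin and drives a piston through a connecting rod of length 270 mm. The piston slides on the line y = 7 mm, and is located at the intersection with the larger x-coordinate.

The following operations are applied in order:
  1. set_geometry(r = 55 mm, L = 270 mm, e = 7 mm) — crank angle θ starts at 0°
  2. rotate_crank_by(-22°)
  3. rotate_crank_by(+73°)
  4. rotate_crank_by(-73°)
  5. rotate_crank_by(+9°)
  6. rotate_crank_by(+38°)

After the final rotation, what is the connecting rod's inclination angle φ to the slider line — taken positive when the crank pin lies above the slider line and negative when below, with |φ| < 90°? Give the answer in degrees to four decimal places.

set_geometry: r = 55 mm, L = 270 mm, e = 7 mm; θ ← 0°
rotate_crank_by(-22°): θ ← 0° -22° = -22°
rotate_crank_by(+73°): θ ← -22° +73° = 51°
rotate_crank_by(-73°): θ ← 51° -73° = -22°
rotate_crank_by(+9°): θ ← -22° +9° = -13°
rotate_crank_by(+38°): θ ← -13° +38° = 25°
crank pin P = (r cos θ, r sin θ) = (49.846928, 23.244004)
h = r sin θ − e = 23.244004 − 7 = 16.244004
sin φ = h / L = 16.244004 / 270 = 0.06016298
φ = arcsin(0.06016298) = 3.449168°

3.4492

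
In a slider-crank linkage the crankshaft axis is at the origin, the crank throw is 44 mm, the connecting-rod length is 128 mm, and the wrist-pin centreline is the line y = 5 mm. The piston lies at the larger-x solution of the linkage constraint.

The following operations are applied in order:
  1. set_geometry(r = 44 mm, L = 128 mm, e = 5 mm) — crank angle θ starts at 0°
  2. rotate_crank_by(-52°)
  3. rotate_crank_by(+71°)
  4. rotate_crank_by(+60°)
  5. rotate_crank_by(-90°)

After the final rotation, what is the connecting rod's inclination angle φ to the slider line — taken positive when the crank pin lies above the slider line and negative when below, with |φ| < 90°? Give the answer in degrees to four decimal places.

-6.0072

set_geometry: r = 44 mm, L = 128 mm, e = 5 mm; θ ← 0°
rotate_crank_by(-52°): θ ← 0° -52° = -52°
rotate_crank_by(+71°): θ ← -52° +71° = 19°
rotate_crank_by(+60°): θ ← 19° +60° = 79°
rotate_crank_by(-90°): θ ← 79° -90° = -11°
crank pin P = (r cos θ, r sin θ) = (43.191596, -8.395596)
h = r sin θ − e = -8.395596 − 5 = -13.395596
sin φ = h / L = -13.395596 / 128 = -0.10465309
φ = arcsin(-0.10465309) = -6.007180°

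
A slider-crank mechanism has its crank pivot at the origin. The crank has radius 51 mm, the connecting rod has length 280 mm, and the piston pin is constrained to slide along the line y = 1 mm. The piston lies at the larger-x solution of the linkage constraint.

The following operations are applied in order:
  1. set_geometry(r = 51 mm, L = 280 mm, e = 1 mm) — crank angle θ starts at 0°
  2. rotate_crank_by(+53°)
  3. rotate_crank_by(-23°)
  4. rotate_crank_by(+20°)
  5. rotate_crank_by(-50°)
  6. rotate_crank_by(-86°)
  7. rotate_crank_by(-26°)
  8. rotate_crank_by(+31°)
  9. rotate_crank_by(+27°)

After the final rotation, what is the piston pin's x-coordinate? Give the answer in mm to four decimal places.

set_geometry: r = 51 mm, L = 280 mm, e = 1 mm; θ ← 0°
rotate_crank_by(+53°): θ ← 0° +53° = 53°
rotate_crank_by(-23°): θ ← 53° -23° = 30°
rotate_crank_by(+20°): θ ← 30° +20° = 50°
rotate_crank_by(-50°): θ ← 50° -50° = 0°
rotate_crank_by(-86°): θ ← 0° -86° = -86°
rotate_crank_by(-26°): θ ← -86° -26° = -112°
rotate_crank_by(+31°): θ ← -112° +31° = -81°
rotate_crank_by(+27°): θ ← -81° +27° = -54°
crank pin P = (r cos θ, r sin θ) = (29.977048, -41.259867)
h = r sin θ − e = -41.259867 − 1 = -42.259867
x = r cos θ + √(L² − h²) = 29.977048 + √(78400.0 − 1785.8963) = 29.977048 + 276.792528 = 306.769576

306.7696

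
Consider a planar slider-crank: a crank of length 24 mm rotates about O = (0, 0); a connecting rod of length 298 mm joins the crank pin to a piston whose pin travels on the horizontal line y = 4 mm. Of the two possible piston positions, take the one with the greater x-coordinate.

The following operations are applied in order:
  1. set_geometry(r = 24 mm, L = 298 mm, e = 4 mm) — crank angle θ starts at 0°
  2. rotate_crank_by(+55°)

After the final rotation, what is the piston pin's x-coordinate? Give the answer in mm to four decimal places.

set_geometry: r = 24 mm, L = 298 mm, e = 4 mm; θ ← 0°
rotate_crank_by(+55°): θ ← 0° +55° = 55°
crank pin P = (r cos θ, r sin θ) = (13.765834, 19.659649)
h = r sin θ − e = 19.659649 − 4 = 15.659649
x = r cos θ + √(L² − h²) = 13.765834 + √(88804.0 − 245.2246) = 13.765834 + 297.588265 = 311.354099

311.3541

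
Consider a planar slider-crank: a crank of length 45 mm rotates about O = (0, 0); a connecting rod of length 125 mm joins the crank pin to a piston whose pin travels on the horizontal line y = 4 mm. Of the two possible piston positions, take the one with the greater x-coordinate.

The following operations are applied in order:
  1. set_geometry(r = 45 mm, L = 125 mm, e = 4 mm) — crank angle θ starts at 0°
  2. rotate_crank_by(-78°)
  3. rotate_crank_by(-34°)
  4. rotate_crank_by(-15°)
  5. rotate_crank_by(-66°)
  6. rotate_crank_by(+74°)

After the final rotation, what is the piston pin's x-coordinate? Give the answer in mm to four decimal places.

set_geometry: r = 45 mm, L = 125 mm, e = 4 mm; θ ← 0°
rotate_crank_by(-78°): θ ← 0° -78° = -78°
rotate_crank_by(-34°): θ ← -78° -34° = -112°
rotate_crank_by(-15°): θ ← -112° -15° = -127°
rotate_crank_by(-66°): θ ← -127° -66° = -193°
rotate_crank_by(+74°): θ ← -193° +74° = -119°
crank pin P = (r cos θ, r sin θ) = (-21.816433, -39.357887)
h = r sin θ − e = -39.357887 − 4 = -43.357887
x = r cos θ + √(L² − h²) = -21.816433 + √(15625.0 − 1879.9063) = -21.816433 + 117.239471 = 95.423038

95.4230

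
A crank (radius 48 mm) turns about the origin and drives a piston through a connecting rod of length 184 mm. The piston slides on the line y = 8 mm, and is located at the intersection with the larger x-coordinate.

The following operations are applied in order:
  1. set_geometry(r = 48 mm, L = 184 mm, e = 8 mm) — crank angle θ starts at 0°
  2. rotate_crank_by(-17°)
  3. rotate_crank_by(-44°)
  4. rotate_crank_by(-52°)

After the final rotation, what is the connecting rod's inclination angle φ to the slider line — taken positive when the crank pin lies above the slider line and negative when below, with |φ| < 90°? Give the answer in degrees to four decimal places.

-16.4758

set_geometry: r = 48 mm, L = 184 mm, e = 8 mm; θ ← 0°
rotate_crank_by(-17°): θ ← 0° -17° = -17°
rotate_crank_by(-44°): θ ← -17° -44° = -61°
rotate_crank_by(-52°): θ ← -61° -52° = -113°
crank pin P = (r cos θ, r sin θ) = (-18.755094, -44.184233)
h = r sin θ − e = -44.184233 − 8 = -52.184233
sin φ = h / L = -52.184233 / 184 = -0.28360996
φ = arcsin(-0.28360996) = -16.475777°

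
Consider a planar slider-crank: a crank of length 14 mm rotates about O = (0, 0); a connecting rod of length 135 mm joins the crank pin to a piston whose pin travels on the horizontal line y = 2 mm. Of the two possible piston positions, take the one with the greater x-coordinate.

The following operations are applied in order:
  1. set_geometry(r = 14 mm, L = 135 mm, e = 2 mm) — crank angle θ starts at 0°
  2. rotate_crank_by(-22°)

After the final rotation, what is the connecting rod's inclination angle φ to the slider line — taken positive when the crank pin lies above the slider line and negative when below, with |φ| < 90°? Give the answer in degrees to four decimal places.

set_geometry: r = 14 mm, L = 135 mm, e = 2 mm; θ ← 0°
rotate_crank_by(-22°): θ ← 0° -22° = -22°
crank pin P = (r cos θ, r sin θ) = (12.980574, -5.244492)
h = r sin θ − e = -5.244492 − 2 = -7.244492
sin φ = h / L = -7.244492 / 135 = -0.05366291
φ = arcsin(-0.05366291) = -3.076136°

-3.0761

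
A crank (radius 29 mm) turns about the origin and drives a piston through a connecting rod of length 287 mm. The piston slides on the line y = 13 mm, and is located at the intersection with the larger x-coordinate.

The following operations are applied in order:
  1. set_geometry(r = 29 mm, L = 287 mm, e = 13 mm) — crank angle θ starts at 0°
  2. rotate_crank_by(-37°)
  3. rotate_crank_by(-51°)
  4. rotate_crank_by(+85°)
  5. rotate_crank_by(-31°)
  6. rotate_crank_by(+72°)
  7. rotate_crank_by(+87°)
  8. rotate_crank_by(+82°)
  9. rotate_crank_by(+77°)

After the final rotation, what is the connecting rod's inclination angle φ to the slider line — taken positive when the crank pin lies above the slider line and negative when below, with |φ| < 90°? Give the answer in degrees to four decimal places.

set_geometry: r = 29 mm, L = 287 mm, e = 13 mm; θ ← 0°
rotate_crank_by(-37°): θ ← 0° -37° = -37°
rotate_crank_by(-51°): θ ← -37° -51° = -88°
rotate_crank_by(+85°): θ ← -88° +85° = -3°
rotate_crank_by(-31°): θ ← -3° -31° = -34°
rotate_crank_by(+72°): θ ← -34° +72° = 38°
rotate_crank_by(+87°): θ ← 38° +87° = 125°
rotate_crank_by(+82°): θ ← 125° +82° = 207°
rotate_crank_by(+77°): θ ← 207° +77° = 284°
crank pin P = (r cos θ, r sin θ) = (7.015735, -28.138576)
h = r sin θ − e = -28.138576 − 13 = -41.138576
sin φ = h / L = -41.138576 / 287 = -0.14333999
φ = arcsin(-0.14333999) = -8.241163°

-8.2412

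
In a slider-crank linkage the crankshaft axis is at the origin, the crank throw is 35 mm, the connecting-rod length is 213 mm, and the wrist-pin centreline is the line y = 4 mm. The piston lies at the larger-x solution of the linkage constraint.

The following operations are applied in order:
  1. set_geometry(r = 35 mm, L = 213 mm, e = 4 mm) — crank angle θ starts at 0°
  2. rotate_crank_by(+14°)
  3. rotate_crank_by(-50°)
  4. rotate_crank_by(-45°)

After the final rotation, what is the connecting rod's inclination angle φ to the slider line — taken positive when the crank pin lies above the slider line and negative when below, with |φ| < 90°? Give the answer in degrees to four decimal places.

-10.4324

set_geometry: r = 35 mm, L = 213 mm, e = 4 mm; θ ← 0°
rotate_crank_by(+14°): θ ← 0° +14° = 14°
rotate_crank_by(-50°): θ ← 14° -50° = -36°
rotate_crank_by(-45°): θ ← -36° -45° = -81°
crank pin P = (r cos θ, r sin θ) = (5.475206, -34.569092)
h = r sin θ − e = -34.569092 − 4 = -38.569092
sin φ = h / L = -38.569092 / 213 = -0.18107555
φ = arcsin(-0.18107555) = -10.432414°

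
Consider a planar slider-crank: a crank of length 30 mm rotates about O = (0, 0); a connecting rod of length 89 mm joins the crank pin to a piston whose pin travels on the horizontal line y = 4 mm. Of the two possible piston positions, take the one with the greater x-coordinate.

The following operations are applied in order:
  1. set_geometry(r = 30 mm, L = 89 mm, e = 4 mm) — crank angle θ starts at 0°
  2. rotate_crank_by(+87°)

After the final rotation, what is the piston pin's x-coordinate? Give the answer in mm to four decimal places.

86.7002

set_geometry: r = 30 mm, L = 89 mm, e = 4 mm; θ ← 0°
rotate_crank_by(+87°): θ ← 0° +87° = 87°
crank pin P = (r cos θ, r sin θ) = (1.570079, 29.958886)
h = r sin θ − e = 29.958886 − 4 = 25.958886
x = r cos θ + √(L² − h²) = 1.570079 + √(7921.0 − 673.8638) = 1.570079 + 85.130114 = 86.700192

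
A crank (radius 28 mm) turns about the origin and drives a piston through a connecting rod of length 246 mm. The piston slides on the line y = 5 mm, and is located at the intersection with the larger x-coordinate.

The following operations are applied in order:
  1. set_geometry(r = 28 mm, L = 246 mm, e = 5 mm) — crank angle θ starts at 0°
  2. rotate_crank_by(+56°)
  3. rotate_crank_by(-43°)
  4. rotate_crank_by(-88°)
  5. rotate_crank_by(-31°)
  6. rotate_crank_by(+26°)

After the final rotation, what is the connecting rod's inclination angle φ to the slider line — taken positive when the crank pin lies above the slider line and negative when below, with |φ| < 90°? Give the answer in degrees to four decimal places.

-7.6093

set_geometry: r = 28 mm, L = 246 mm, e = 5 mm; θ ← 0°
rotate_crank_by(+56°): θ ← 0° +56° = 56°
rotate_crank_by(-43°): θ ← 56° -43° = 13°
rotate_crank_by(-88°): θ ← 13° -88° = -75°
rotate_crank_by(-31°): θ ← -75° -31° = -106°
rotate_crank_by(+26°): θ ← -106° +26° = -80°
crank pin P = (r cos θ, r sin θ) = (4.862149, -27.574617)
h = r sin θ − e = -27.574617 − 5 = -32.574617
sin φ = h / L = -32.574617 / 246 = -0.13241714
φ = arcsin(-0.13241714) = -7.609292°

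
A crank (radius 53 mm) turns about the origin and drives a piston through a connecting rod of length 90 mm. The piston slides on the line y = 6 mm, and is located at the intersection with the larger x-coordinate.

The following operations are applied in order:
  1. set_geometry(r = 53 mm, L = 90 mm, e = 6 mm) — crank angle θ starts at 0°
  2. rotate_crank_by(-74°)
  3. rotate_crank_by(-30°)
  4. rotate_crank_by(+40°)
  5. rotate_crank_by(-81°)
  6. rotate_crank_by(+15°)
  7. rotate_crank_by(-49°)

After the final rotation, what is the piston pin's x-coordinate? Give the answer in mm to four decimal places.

36.7413

set_geometry: r = 53 mm, L = 90 mm, e = 6 mm; θ ← 0°
rotate_crank_by(-74°): θ ← 0° -74° = -74°
rotate_crank_by(-30°): θ ← -74° -30° = -104°
rotate_crank_by(+40°): θ ← -104° +40° = -64°
rotate_crank_by(-81°): θ ← -64° -81° = -145°
rotate_crank_by(+15°): θ ← -145° +15° = -130°
rotate_crank_by(-49°): θ ← -130° -49° = -179°
crank pin P = (r cos θ, r sin θ) = (-52.991928, -0.924978)
h = r sin θ − e = -0.924978 − 6 = -6.924978
x = r cos θ + √(L² − h²) = -52.991928 + √(8100.0 − 47.9553) = -52.991928 + 89.733186 = 36.741258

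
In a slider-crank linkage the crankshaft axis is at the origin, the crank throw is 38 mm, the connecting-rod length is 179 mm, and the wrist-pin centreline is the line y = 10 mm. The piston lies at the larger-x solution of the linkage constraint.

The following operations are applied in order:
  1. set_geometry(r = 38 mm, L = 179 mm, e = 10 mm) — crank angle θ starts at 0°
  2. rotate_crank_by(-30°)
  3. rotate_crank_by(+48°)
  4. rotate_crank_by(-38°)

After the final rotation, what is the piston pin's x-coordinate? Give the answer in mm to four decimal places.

213.2249

set_geometry: r = 38 mm, L = 179 mm, e = 10 mm; θ ← 0°
rotate_crank_by(-30°): θ ← 0° -30° = -30°
rotate_crank_by(+48°): θ ← -30° +48° = 18°
rotate_crank_by(-38°): θ ← 18° -38° = -20°
crank pin P = (r cos θ, r sin θ) = (35.708320, -12.996765)
h = r sin θ − e = -12.996765 − 10 = -22.996765
x = r cos θ + √(L² − h²) = 35.708320 + √(32041.0 − 528.8512) = 35.708320 + 177.516616 = 213.224935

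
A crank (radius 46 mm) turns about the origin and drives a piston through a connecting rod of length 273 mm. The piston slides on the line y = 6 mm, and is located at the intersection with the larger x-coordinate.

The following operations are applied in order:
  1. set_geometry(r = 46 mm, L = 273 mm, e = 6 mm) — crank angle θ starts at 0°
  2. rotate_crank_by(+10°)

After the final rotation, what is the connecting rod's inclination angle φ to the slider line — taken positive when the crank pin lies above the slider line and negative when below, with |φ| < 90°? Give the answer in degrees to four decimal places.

set_geometry: r = 46 mm, L = 273 mm, e = 6 mm; θ ← 0°
rotate_crank_by(+10°): θ ← 0° +10° = 10°
crank pin P = (r cos θ, r sin θ) = (45.301157, 7.987816)
h = r sin θ − e = 7.987816 − 6 = 1.987816
sin φ = h / L = 1.987816 / 273 = 0.00728138
φ = arcsin(0.00728138) = 0.417196°

0.4172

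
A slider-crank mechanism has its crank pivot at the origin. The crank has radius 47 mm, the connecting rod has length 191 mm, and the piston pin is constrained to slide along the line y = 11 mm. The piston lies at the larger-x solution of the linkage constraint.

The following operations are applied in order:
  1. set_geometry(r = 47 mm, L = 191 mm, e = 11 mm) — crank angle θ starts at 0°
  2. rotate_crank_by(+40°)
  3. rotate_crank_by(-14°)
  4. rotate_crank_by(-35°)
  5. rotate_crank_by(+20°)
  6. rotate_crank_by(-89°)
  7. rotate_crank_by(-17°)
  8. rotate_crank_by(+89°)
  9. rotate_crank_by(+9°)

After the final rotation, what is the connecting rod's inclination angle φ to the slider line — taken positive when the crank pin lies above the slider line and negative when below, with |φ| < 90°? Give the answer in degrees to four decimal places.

-2.5627

set_geometry: r = 47 mm, L = 191 mm, e = 11 mm; θ ← 0°
rotate_crank_by(+40°): θ ← 0° +40° = 40°
rotate_crank_by(-14°): θ ← 40° -14° = 26°
rotate_crank_by(-35°): θ ← 26° -35° = -9°
rotate_crank_by(+20°): θ ← -9° +20° = 11°
rotate_crank_by(-89°): θ ← 11° -89° = -78°
rotate_crank_by(-17°): θ ← -78° -17° = -95°
rotate_crank_by(+89°): θ ← -95° +89° = -6°
rotate_crank_by(+9°): θ ← -6° +9° = 3°
crank pin P = (r cos θ, r sin θ) = (46.935588, 2.459790)
h = r sin θ − e = 2.459790 − 11 = -8.540210
sin φ = h / L = -8.540210 / 191 = -0.04471314
φ = arcsin(-0.04471314) = -2.562729°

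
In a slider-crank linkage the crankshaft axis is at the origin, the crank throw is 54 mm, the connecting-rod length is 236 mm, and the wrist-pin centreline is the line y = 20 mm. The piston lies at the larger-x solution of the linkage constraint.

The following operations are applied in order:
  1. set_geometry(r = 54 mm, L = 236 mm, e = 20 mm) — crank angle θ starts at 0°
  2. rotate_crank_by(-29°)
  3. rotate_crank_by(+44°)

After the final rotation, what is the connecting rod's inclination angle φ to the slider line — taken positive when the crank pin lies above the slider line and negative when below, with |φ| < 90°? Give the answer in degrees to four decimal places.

-1.4626

set_geometry: r = 54 mm, L = 236 mm, e = 20 mm; θ ← 0°
rotate_crank_by(-29°): θ ← 0° -29° = -29°
rotate_crank_by(+44°): θ ← -29° +44° = 15°
crank pin P = (r cos θ, r sin θ) = (52.159995, 13.976228)
h = r sin θ − e = 13.976228 − 20 = -6.023772
sin φ = h / L = -6.023772 / 236 = -0.02552446
φ = arcsin(-0.02552446) = -1.462602°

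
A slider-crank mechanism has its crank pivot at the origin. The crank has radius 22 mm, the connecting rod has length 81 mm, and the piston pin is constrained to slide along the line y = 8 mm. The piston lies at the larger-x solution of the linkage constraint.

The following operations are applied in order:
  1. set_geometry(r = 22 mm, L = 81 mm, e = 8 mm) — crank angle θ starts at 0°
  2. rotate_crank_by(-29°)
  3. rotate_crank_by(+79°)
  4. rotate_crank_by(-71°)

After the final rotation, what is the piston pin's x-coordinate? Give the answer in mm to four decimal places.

set_geometry: r = 22 mm, L = 81 mm, e = 8 mm; θ ← 0°
rotate_crank_by(-29°): θ ← 0° -29° = -29°
rotate_crank_by(+79°): θ ← -29° +79° = 50°
rotate_crank_by(-71°): θ ← 50° -71° = -21°
crank pin P = (r cos θ, r sin θ) = (20.538769, -7.884095)
h = r sin θ − e = -7.884095 − 8 = -15.884095
x = r cos θ + √(L² − h²) = 20.538769 + √(6561.0 − 252.3045) = 20.538769 + 79.427297 = 99.966067

99.9661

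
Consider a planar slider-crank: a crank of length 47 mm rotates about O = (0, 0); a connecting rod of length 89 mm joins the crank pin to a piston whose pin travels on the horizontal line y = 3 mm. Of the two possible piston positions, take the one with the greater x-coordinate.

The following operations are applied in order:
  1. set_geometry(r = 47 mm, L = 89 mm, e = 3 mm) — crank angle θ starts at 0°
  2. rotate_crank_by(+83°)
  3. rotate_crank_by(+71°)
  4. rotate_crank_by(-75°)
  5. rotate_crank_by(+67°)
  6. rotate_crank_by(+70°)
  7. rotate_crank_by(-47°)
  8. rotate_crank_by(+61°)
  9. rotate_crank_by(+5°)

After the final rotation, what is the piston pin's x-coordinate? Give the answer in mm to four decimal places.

set_geometry: r = 47 mm, L = 89 mm, e = 3 mm; θ ← 0°
rotate_crank_by(+83°): θ ← 0° +83° = 83°
rotate_crank_by(+71°): θ ← 83° +71° = 154°
rotate_crank_by(-75°): θ ← 154° -75° = 79°
rotate_crank_by(+67°): θ ← 79° +67° = 146°
rotate_crank_by(+70°): θ ← 146° +70° = 216°
rotate_crank_by(-47°): θ ← 216° -47° = 169°
rotate_crank_by(+61°): θ ← 169° +61° = 230°
rotate_crank_by(+5°): θ ← 230° +5° = 235°
crank pin P = (r cos θ, r sin θ) = (-26.958093, -38.500146)
h = r sin θ − e = -38.500146 − 3 = -41.500146
x = r cos θ + √(L² − h²) = -26.958093 + √(7921.0 − 1722.2621) = -26.958093 + 78.732064 = 51.773971

51.7740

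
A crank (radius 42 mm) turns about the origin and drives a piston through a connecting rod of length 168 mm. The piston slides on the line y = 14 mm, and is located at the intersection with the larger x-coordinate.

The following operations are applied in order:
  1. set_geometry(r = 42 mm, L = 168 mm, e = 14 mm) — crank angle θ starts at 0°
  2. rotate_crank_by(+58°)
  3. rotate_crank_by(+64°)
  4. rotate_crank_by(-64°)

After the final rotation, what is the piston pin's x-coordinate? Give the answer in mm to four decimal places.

set_geometry: r = 42 mm, L = 168 mm, e = 14 mm; θ ← 0°
rotate_crank_by(+58°): θ ← 0° +58° = 58°
rotate_crank_by(+64°): θ ← 58° +64° = 122°
rotate_crank_by(-64°): θ ← 122° -64° = 58°
crank pin P = (r cos θ, r sin θ) = (22.256609, 35.618020)
h = r sin θ − e = 35.618020 − 14 = 21.618020
x = r cos θ + √(L² − h²) = 22.256609 + √(28224.0 − 467.3388) = 22.256609 + 166.603305 = 188.859914

188.8599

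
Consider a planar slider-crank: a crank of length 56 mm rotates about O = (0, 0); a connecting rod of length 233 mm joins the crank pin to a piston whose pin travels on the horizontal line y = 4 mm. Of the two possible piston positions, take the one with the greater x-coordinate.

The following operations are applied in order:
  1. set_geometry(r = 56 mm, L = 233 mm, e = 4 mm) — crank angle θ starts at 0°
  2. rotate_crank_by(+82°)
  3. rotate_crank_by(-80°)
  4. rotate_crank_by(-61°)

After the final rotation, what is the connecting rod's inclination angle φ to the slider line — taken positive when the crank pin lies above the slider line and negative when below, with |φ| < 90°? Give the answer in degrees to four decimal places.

set_geometry: r = 56 mm, L = 233 mm, e = 4 mm; θ ← 0°
rotate_crank_by(+82°): θ ← 0° +82° = 82°
rotate_crank_by(-80°): θ ← 82° -80° = 2°
rotate_crank_by(-61°): θ ← 2° -61° = -59°
crank pin P = (r cos θ, r sin θ) = (28.842132, -48.001369)
h = r sin θ − e = -48.001369 − 4 = -52.001369
sin φ = h / L = -52.001369 / 233 = -0.22318184
φ = arcsin(-0.22318184) = -12.895987°

-12.8960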